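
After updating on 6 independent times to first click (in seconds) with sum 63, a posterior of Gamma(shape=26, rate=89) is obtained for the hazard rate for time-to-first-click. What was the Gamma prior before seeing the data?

Gamma(shape=20, rate=26)

Gamma–exponential conjugacy: posterior shape = α + n, posterior rate = β + Σtᵢ.
So α = 26 − 6 = 20 and β = 89 − 63 = 26.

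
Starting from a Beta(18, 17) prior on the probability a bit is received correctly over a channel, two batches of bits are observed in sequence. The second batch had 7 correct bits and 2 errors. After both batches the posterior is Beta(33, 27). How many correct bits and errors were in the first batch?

8 correct bits and 8 errors

Sequential conjugate updates are equivalent to a single update on the pooled data, so total successes = posterior α − prior α and total failures = posterior β − prior β.
Total across both batches: 33−18=15 correct bits, 27−17=10 errors.
Subtract the second batch: 15−7=8 correct bits and 10−2=8 errors.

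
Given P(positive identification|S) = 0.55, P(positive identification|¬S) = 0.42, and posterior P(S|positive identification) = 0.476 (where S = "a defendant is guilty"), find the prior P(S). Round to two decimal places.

Bayes' rule in odds form gives O(S|E) = O(S)·[P(E|S)/P(E|¬S)], hence O(S) = O(S|E)/LR.
Posterior odds = 0.476/(1−0.476) = 0.9084. LR = 0.55/0.42 = 1.3095.
Prior odds = 0.9084/1.3095 = 0.6937, so P(S) = 0.6937/(1+0.6937) ≈ 0.41.

P(S) = 0.41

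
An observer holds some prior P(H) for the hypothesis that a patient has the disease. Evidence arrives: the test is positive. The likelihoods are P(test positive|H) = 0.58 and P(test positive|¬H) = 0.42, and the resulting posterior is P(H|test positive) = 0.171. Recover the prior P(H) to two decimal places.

P(H) = 0.13

Bayes' rule in odds form gives O(H|E) = O(H)·[P(E|H)/P(E|¬H)], hence O(H) = O(H|E)/LR.
Posterior odds = 0.171/(1−0.171) = 0.2063. LR = 0.58/0.42 = 1.3810.
Prior odds = 0.2063/1.3810 = 0.1494, so P(H) = 0.1494/(1+0.1494) ≈ 0.13.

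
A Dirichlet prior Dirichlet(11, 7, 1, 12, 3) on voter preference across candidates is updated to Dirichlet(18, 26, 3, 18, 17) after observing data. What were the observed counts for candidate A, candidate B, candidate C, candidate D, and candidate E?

counts (7, 19, 2, 6, 14)

For a Dirichlet(α) prior with multinomial counts c, the posterior is Dirichlet(α + c) componentwise.
Counts are posterior − prior componentwise: 18−11=7, 26−7=19, 3−1=2, 18−12=6, 17−3=14.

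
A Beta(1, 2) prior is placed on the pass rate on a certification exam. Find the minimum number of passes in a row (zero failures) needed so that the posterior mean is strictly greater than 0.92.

After k passes and 0 failures the posterior is Beta(1+k, 2), with mean (1+k)/(1+2+k).
Set (1+k)/(3+k) > 0.92 and solve: k > (0.92·3 − 1)/(1 − 0.92) = 22.000.
The smallest integer exceeding 22.000 is 23, and checking k=23: (24)/(26) = 0.9231 > 0.92.

k = 23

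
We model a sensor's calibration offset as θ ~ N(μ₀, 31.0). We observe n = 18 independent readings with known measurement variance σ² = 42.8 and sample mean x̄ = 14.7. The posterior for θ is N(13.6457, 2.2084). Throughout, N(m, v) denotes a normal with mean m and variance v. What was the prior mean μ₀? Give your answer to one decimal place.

μ₀ = -0.1

The posterior mean is a precision-weighted average: μ_n = (τ₀μ₀ + τ_data·x̄)/(τ₀+τ_data), with τ₀=1/σ₀² and τ_data=n/σ².
Here τ₀ = 1/31.0 = 0.032258 and τ_data = 18/42.8 = 0.420561, so τ_n = 0.452819.
Rearranging for μ₀: μ₀ = (μ_n·τ_n − τ_data·x̄)/τ₀ = (13.6457·0.452819 − 0.420561·14.7) / 0.032258 = -0.003214/0.032258 ≈ -0.1.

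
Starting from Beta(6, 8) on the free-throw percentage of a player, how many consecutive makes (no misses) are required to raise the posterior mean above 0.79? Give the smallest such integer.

k = 25

After k makes and 0 misses the posterior is Beta(6+k, 8), with mean (6+k)/(6+8+k).
Set (6+k)/(14+k) > 0.79 and solve: k > (0.79·14 − 6)/(1 − 0.79) = 24.095.
The smallest integer exceeding 24.095 is 25, and checking k=25: (31)/(39) = 0.7949 > 0.79.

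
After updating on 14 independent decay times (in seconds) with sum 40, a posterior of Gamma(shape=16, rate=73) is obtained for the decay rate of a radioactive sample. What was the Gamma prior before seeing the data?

Gamma–exponential conjugacy: posterior shape = α + n, posterior rate = β + Σtᵢ.
So α = 16 − 14 = 2 and β = 73 − 40 = 33.

Gamma(shape=2, rate=33)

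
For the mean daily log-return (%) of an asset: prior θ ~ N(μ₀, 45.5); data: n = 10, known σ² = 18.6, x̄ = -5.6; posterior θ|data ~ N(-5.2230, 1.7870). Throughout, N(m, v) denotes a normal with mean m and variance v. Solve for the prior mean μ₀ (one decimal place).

With known observation variance, the Normal–Normal posterior has precision τ_n = τ₀ + n/σ² and mean μ_n = (τ₀μ₀ + (n/σ²)x̄)/τ_n.
Here τ₀ = 1/45.5 = 0.021978 and τ_data = 10/18.6 = 0.537634, so τ_n = 0.559612.
Rearranging for μ₀: μ₀ = (μ_n·τ_n − τ_data·x̄)/τ₀ = (-5.2230·0.559612 − 0.537634·-5.6) / 0.021978 = 0.087897/0.021978 ≈ 4.0.

μ₀ = 4.0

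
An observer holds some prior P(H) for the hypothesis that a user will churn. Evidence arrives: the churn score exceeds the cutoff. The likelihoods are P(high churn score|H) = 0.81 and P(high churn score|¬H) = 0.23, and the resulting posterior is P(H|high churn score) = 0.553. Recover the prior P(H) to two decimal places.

Bayes' rule in odds form gives O(H|E) = O(H)·[P(E|H)/P(E|¬H)], hence O(H) = O(H|E)/LR.
Posterior odds = 0.553/(1−0.553) = 1.2371. LR = 0.81/0.23 = 3.5217.
Prior odds = 1.2371/3.5217 = 0.3513, so P(H) = 0.3513/(1+0.3513) ≈ 0.26.

P(H) = 0.26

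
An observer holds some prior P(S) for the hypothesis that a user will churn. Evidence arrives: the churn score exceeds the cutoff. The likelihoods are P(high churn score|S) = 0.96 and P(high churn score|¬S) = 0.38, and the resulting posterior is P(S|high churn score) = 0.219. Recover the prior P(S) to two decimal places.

Bayes' rule in odds form gives O(S|E) = O(S)·[P(E|S)/P(E|¬S)], hence O(S) = O(S|E)/LR.
Posterior odds = 0.219/(1−0.219) = 0.2804. LR = 0.96/0.38 = 2.5263.
Prior odds = 0.2804/2.5263 = 0.1110, so P(S) = 0.1110/(1+0.1110) ≈ 0.10.

P(S) = 0.10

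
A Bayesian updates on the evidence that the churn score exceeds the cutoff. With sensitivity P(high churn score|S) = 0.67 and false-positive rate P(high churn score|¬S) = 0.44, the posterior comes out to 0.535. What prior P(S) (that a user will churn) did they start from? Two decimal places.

Bayes' rule in odds form gives O(S|E) = O(S)·[P(E|S)/P(E|¬S)], hence O(S) = O(S|E)/LR.
Posterior odds = 0.535/(1−0.535) = 1.1505. LR = 0.67/0.44 = 1.5227.
Prior odds = 1.1505/1.5227 = 0.7556, so P(S) = 0.7556/(1+0.7556) ≈ 0.43.

P(S) = 0.43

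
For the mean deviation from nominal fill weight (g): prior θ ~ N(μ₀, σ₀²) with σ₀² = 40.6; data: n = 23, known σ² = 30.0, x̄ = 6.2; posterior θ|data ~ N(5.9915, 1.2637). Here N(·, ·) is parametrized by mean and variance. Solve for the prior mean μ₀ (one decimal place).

The posterior mean is a precision-weighted average: μ_n = (τ₀μ₀ + τ_data·x̄)/(τ₀+τ_data), with τ₀=1/σ₀² and τ_data=n/σ².
Here τ₀ = 1/40.6 = 0.024631 and τ_data = 23/30.0 = 0.766667, so τ_n = 0.791298.
Rearranging for μ₀: μ₀ = (μ_n·τ_n − τ_data·x̄)/τ₀ = (5.9915·0.791298 − 0.766667·6.2) / 0.024631 = -0.012273/0.024631 ≈ -0.5.

μ₀ = -0.5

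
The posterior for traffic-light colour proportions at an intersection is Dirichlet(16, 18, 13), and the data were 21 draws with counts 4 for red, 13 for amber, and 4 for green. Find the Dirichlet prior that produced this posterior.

For a Dirichlet(α) prior with multinomial counts c, the posterior is Dirichlet(α + c) componentwise.
Subtract each count from the matching posterior parameter: 16−4=12, 18−13=5, 13−4=9.

Dirichlet(12, 5, 9)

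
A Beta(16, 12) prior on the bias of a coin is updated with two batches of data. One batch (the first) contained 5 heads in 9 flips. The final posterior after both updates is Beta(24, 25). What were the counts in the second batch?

Sequential conjugate updates are equivalent to a single update on the pooled data, so total successes = posterior α − prior α and total failures = posterior β − prior β.
Total across both batches: 24−16=8 heads, 25−12=13 tails.
Subtract the first batch: 8−5=3 heads and 13−4=9 tails.

3 heads and 9 tails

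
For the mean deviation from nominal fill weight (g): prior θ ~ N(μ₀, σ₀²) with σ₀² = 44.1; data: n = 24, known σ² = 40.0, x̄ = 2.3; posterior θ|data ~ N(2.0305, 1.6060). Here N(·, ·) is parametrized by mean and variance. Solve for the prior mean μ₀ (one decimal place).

With known observation variance, the Normal–Normal posterior has precision τ_n = τ₀ + n/σ² and mean μ_n = (τ₀μ₀ + (n/σ²)x̄)/τ_n.
Here τ₀ = 1/44.1 = 0.022676 and τ_data = 24/40.0 = 0.600000, so τ_n = 0.622676.
Rearranging for μ₀: μ₀ = (μ_n·τ_n − τ_data·x̄)/τ₀ = (2.0305·0.622676 − 0.600000·2.3) / 0.022676 = -0.115656/0.022676 ≈ -5.1.

μ₀ = -5.1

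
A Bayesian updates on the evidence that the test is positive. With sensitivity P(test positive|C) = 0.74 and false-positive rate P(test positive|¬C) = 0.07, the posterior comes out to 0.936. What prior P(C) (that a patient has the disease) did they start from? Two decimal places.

In odds form, posterior odds = prior odds × likelihood ratio, so prior odds = posterior odds ÷ LR.
Posterior odds = 0.936/(1−0.936) = 14.6250. LR = 0.74/0.07 = 10.5714.
Prior odds = 14.6250/10.5714 = 1.3834, so P(C) = 1.3834/(1+1.3834) ≈ 0.58.

P(C) = 0.58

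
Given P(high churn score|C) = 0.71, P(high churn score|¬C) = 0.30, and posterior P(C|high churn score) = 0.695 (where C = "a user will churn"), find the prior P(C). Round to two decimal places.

P(C) = 0.49

In odds form, posterior odds = prior odds × likelihood ratio, so prior odds = posterior odds ÷ LR.
Posterior odds = 0.695/(1−0.695) = 2.2787. LR = 0.71/0.30 = 2.3667.
Prior odds = 2.2787/2.3667 = 0.9628, so P(C) = 0.9628/(1+0.9628) ≈ 0.49.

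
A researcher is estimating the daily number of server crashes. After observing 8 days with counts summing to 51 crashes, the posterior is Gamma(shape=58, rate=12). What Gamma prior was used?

Gamma(shape=7, rate=4)

A Gamma(α, β) prior (rate parametrization) on a Poisson rate with n observations summing to S gives posterior Gamma(α+S, β+n).
So α = 58 − 51 = 7 and β = 12 − 8 = 4.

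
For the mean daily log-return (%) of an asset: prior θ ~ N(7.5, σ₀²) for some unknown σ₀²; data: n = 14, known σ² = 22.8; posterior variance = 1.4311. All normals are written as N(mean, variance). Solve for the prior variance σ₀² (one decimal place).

σ₀² = 11.8

Posterior precision equals prior precision plus data precision: 1/σ_n² = 1/σ₀² + n/σ².
So 1/σ₀² = 1/1.4311 − 14/22.8 = 0.698763 − 0.614035 = 0.084728.
Hence σ₀² = 1/0.084728 ≈ 11.8.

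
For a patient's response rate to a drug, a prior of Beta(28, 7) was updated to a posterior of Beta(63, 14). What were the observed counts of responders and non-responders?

35 responders and 7 non-responders

A Beta(a, b) prior with s successes and f failures in binomial data gives a Beta(a+s, b+f) posterior.
So s = 63 − 28 = 35 and f = 14 − 7 = 7.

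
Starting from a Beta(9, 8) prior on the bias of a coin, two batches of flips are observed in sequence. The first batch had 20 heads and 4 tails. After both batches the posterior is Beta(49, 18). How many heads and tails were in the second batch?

Because Beta–binomial updating is additive in the counts, the combined data contributed (α_post−α_prior, β_post−β_prior) successes and failures.
Total across both batches: 49−9=40 heads, 18−8=10 tails.
Subtract the first batch: 40−20=20 heads and 10−4=6 tails.

20 heads and 6 tails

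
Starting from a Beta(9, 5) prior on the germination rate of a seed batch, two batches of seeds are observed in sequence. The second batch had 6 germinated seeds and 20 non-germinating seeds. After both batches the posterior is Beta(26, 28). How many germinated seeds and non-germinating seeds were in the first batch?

Sequential conjugate updates are equivalent to a single update on the pooled data, so total successes = posterior α − prior α and total failures = posterior β − prior β.
Total across both batches: 26−9=17 germinated seeds, 28−5=23 non-germinating seeds.
Subtract the second batch: 17−6=11 germinated seeds and 23−20=3 non-germinating seeds.

11 germinated seeds and 3 non-germinating seeds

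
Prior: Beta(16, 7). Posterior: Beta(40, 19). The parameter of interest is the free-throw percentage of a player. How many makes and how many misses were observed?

24 makes and 12 misses

A Beta(a, b) prior with s successes and f failures in binomial data gives a Beta(a+s, b+f) posterior.
Match parameters: s=40−16=24, f=19−7=12.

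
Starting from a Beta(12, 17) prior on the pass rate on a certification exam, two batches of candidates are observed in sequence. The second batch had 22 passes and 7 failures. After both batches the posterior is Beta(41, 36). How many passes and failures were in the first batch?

7 passes and 12 failures

Sequential conjugate updates are equivalent to a single update on the pooled data, so total successes = posterior α − prior α and total failures = posterior β − prior β.
Total across both batches: 41−12=29 passes, 36−17=19 failures.
Subtract the second batch: 29−22=7 passes and 19−7=12 failures.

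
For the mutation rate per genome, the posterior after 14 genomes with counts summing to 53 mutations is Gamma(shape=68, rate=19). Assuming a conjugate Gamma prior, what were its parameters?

Gamma(shape=15, rate=5)

Gamma–Poisson conjugacy: posterior shape = α + Σxᵢ, posterior rate = β + n.
So α = 68 − 53 = 15 and β = 19 − 14 = 5.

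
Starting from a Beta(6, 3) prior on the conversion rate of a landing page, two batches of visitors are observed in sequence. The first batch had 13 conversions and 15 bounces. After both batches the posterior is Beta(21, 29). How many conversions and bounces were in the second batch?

Because Beta–binomial updating is additive in the counts, the combined data contributed (α_post−α_prior, β_post−β_prior) successes and failures.
Total across both batches: 21−6=15 conversions, 29−3=26 bounces.
Subtract the first batch: 15−13=2 conversions and 26−15=11 bounces.

2 conversions and 11 bounces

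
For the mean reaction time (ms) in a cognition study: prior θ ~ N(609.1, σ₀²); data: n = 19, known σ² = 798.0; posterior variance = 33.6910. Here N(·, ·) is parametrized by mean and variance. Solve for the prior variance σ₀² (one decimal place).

Posterior precision equals prior precision plus data precision: 1/σ_n² = 1/σ₀² + n/σ².
So 1/σ₀² = 1/33.6910 − 19/798.0 = 0.029682 − 0.023810 = 0.005872.
Hence σ₀² = 1/0.005872 ≈ 170.3.

σ₀² = 170.3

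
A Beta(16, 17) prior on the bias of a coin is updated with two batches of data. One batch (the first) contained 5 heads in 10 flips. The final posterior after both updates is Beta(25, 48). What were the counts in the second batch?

Because Beta–binomial updating is additive in the counts, the combined data contributed (α_post−α_prior, β_post−β_prior) successes and failures.
Total across both batches: 25−16=9 heads, 48−17=31 tails.
Subtract the first batch: 9−5=4 heads and 31−5=26 tails.

4 heads and 26 tails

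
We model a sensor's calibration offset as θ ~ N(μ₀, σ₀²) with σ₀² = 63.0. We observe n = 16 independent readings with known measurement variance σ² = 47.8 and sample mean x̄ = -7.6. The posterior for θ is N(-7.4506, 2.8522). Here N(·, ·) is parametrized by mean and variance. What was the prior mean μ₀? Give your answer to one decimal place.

μ₀ = -4.3

With known observation variance, the Normal–Normal posterior has precision τ_n = τ₀ + n/σ² and mean μ_n = (τ₀μ₀ + (n/σ²)x̄)/τ_n.
Here τ₀ = 1/63.0 = 0.015873 and τ_data = 16/47.8 = 0.334728, so τ_n = 0.350601.
Rearranging for μ₀: μ₀ = (μ_n·τ_n − τ_data·x̄)/τ₀ = (-7.4506·0.350601 − 0.334728·-7.6) / 0.015873 = -0.068255/0.015873 ≈ -4.3.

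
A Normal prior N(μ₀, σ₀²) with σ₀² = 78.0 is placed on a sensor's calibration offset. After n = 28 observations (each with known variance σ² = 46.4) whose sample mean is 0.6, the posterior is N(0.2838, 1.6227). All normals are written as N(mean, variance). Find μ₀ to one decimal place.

μ₀ = -14.6

With known observation variance, the Normal–Normal posterior has precision τ_n = τ₀ + n/σ² and mean μ_n = (τ₀μ₀ + (n/σ²)x̄)/τ_n.
Here τ₀ = 1/78.0 = 0.012821 and τ_data = 28/46.4 = 0.603448, so τ_n = 0.616269.
Rearranging for μ₀: μ₀ = (μ_n·τ_n − τ_data·x̄)/τ₀ = (0.2838·0.616269 − 0.603448·0.6) / 0.012821 = -0.187172/0.012821 ≈ -14.6.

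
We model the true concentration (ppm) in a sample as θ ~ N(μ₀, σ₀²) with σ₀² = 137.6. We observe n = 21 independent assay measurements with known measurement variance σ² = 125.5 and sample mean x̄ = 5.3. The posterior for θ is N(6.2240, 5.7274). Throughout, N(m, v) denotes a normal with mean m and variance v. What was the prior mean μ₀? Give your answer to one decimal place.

μ₀ = 27.5

The posterior mean is a precision-weighted average: μ_n = (τ₀μ₀ + τ_data·x̄)/(τ₀+τ_data), with τ₀=1/σ₀² and τ_data=n/σ².
Here τ₀ = 1/137.6 = 0.007267 and τ_data = 21/125.5 = 0.167331, so τ_n = 0.174598.
Rearranging for μ₀: μ₀ = (μ_n·τ_n − τ_data·x̄)/τ₀ = (6.2240·0.174598 − 0.167331·5.3) / 0.007267 = 0.199844/0.007267 ≈ 27.5.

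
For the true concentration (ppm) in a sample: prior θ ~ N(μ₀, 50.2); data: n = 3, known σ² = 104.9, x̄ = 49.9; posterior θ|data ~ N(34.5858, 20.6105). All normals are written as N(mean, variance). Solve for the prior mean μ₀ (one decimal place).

With known observation variance, the Normal–Normal posterior has precision τ_n = τ₀ + n/σ² and mean μ_n = (τ₀μ₀ + (n/σ²)x̄)/τ_n.
Here τ₀ = 1/50.2 = 0.019920 and τ_data = 3/104.9 = 0.028599, so τ_n = 0.048519.
Rearranging for μ₀: μ₀ = (μ_n·τ_n − τ_data·x̄)/τ₀ = (34.5858·0.048519 − 0.028599·49.9) / 0.019920 = 0.250978/0.019920 ≈ 12.6.

μ₀ = 12.6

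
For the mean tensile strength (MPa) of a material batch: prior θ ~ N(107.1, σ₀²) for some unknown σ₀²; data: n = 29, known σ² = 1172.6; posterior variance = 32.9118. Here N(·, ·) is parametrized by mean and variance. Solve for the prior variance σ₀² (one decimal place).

Posterior precision equals prior precision plus data precision: 1/σ_n² = 1/σ₀² + n/σ².
So 1/σ₀² = 1/32.9118 − 29/1172.6 = 0.030384 − 0.024731 = 0.005653.
Hence σ₀² = 1/0.005653 ≈ 176.9.

σ₀² = 176.9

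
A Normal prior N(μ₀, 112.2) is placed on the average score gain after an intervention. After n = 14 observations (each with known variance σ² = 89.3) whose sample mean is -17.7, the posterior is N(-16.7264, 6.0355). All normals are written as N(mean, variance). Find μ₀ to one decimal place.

μ₀ = 0.4

The posterior mean is a precision-weighted average: μ_n = (τ₀μ₀ + τ_data·x̄)/(τ₀+τ_data), with τ₀=1/σ₀² and τ_data=n/σ².
Here τ₀ = 1/112.2 = 0.008913 and τ_data = 14/89.3 = 0.156775, so τ_n = 0.165688.
Rearranging for μ₀: μ₀ = (μ_n·τ_n − τ_data·x̄)/τ₀ = (-16.7264·0.165688 − 0.156775·-17.7) / 0.008913 = 0.003554/0.008913 ≈ 0.4.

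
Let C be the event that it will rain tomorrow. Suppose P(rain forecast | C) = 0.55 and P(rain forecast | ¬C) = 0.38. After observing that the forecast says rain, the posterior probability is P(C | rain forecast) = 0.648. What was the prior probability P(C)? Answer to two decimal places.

P(C) = 0.56

Bayes' rule in odds form gives O(C|E) = O(C)·[P(E|C)/P(E|¬C)], hence O(C) = O(C|E)/LR.
Posterior odds = 0.648/(1−0.648) = 1.8409. LR = 0.55/0.38 = 1.4474.
Prior odds = 1.8409/1.4474 = 1.2719, so P(C) = 1.2719/(1+1.2719) ≈ 0.56.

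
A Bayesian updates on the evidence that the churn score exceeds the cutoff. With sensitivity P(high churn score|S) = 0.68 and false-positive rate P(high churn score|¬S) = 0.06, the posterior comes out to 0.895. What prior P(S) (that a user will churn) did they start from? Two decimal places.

P(S) = 0.43

In odds form, posterior odds = prior odds × likelihood ratio, so prior odds = posterior odds ÷ LR.
Posterior odds = 0.895/(1−0.895) = 8.5238. LR = 0.68/0.06 = 11.3333.
Prior odds = 8.5238/11.3333 = 0.7521, so P(S) = 0.7521/(1+0.7521) ≈ 0.43.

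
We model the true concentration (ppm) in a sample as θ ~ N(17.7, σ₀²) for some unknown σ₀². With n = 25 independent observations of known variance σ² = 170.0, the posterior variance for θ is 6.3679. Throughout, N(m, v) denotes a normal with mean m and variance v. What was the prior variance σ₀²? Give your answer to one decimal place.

For the Normal–Normal model with known σ², precisions add: τ_n = τ₀ + n/σ².
So 1/σ₀² = 1/6.3679 − 25/170.0 = 0.157038 − 0.147059 = 0.009979.
Hence σ₀² = 1/0.009979 ≈ 100.2.

σ₀² = 100.2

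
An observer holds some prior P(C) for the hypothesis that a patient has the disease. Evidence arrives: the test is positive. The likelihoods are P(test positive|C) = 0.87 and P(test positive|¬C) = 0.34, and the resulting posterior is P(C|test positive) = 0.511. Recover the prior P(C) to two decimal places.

Bayes' rule in odds form gives O(C|E) = O(C)·[P(E|C)/P(E|¬C)], hence O(C) = O(C|E)/LR.
Posterior odds = 0.511/(1−0.511) = 1.0450. LR = 0.87/0.34 = 2.5588.
Prior odds = 1.0450/2.5588 = 0.4084, so P(C) = 0.4084/(1+0.4084) ≈ 0.29.

P(C) = 0.29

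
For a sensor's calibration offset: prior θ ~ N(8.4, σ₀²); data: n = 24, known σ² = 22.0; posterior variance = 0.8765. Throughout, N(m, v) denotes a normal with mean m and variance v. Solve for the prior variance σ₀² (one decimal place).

For the Normal–Normal model with known σ², precisions add: τ_n = τ₀ + n/σ².
So 1/σ₀² = 1/0.8765 − 24/22.0 = 1.140901 − 1.090909 = 0.049992.
Hence σ₀² = 1/0.049992 ≈ 20.0.

σ₀² = 20.0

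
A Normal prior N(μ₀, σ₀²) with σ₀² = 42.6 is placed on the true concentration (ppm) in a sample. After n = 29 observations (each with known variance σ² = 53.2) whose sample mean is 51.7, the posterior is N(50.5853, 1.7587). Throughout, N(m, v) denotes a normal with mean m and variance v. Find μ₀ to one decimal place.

μ₀ = 24.7

The posterior mean is a precision-weighted average: μ_n = (τ₀μ₀ + τ_data·x̄)/(τ₀+τ_data), with τ₀=1/σ₀² and τ_data=n/σ².
Here τ₀ = 1/42.6 = 0.023474 and τ_data = 29/53.2 = 0.545113, so τ_n = 0.568587.
Rearranging for μ₀: μ₀ = (μ_n·τ_n − τ_data·x̄)/τ₀ = (50.5853·0.568587 − 0.545113·51.7) / 0.023474 = 0.579802/0.023474 ≈ 24.7.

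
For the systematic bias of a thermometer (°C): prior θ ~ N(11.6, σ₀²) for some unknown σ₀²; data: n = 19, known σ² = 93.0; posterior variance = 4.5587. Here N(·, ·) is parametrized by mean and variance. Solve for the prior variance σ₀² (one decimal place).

σ₀² = 66.4

Posterior precision equals prior precision plus data precision: 1/σ_n² = 1/σ₀² + n/σ².
So 1/σ₀² = 1/4.5587 − 19/93.0 = 0.219361 − 0.204301 = 0.015060.
Hence σ₀² = 1/0.015060 ≈ 66.4.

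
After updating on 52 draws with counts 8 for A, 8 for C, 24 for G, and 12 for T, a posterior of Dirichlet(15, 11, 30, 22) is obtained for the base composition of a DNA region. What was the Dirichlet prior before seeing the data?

For a Dirichlet(α) prior with multinomial counts c, the posterior is Dirichlet(α + c) componentwise.
Subtract each count from the matching posterior parameter: 15−8=7, 11−8=3, 30−24=6, 22−12=10.

Dirichlet(7, 3, 6, 10)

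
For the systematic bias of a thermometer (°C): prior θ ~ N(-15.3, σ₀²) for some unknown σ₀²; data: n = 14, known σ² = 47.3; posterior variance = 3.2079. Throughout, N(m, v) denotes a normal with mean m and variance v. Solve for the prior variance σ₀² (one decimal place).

σ₀² = 63.5

Posterior precision equals prior precision plus data precision: 1/σ_n² = 1/σ₀² + n/σ².
So 1/σ₀² = 1/3.2079 − 14/47.3 = 0.311730 − 0.295983 = 0.015747.
Hence σ₀² = 1/0.015747 ≈ 63.5.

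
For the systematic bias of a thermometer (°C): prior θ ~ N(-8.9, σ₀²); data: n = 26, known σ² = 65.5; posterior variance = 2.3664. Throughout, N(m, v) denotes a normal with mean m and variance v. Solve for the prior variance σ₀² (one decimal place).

For the Normal–Normal model with known σ², precisions add: τ_n = τ₀ + n/σ².
So 1/σ₀² = 1/2.3664 − 26/65.5 = 0.422583 − 0.396947 = 0.025636.
Hence σ₀² = 1/0.025636 ≈ 39.0.

σ₀² = 39.0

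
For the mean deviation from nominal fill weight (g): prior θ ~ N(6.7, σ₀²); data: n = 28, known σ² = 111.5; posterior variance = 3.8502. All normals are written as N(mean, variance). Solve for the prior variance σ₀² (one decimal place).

Posterior precision equals prior precision plus data precision: 1/σ_n² = 1/σ₀² + n/σ².
So 1/σ₀² = 1/3.8502 − 28/111.5 = 0.259727 − 0.251121 = 0.008606.
Hence σ₀² = 1/0.008606 ≈ 116.2.

σ₀² = 116.2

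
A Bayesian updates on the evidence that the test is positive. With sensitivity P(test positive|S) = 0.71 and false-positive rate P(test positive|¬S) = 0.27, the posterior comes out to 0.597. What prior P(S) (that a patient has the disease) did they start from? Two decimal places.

P(S) = 0.36

In odds form, posterior odds = prior odds × likelihood ratio, so prior odds = posterior odds ÷ LR.
Posterior odds = 0.597/(1−0.597) = 1.4814. LR = 0.71/0.27 = 2.6296.
Prior odds = 1.4814/2.6296 = 0.5634, so P(S) = 0.5634/(1+0.5634) ≈ 0.36.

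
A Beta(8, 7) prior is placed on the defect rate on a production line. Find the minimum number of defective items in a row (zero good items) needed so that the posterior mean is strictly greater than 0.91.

k = 63

After k defective items and 0 good items the posterior is Beta(8+k, 7), with mean (8+k)/(8+7+k).
Set (8+k)/(15+k) > 0.91 and solve: k > (0.91·15 − 8)/(1 − 0.91) = 62.778.
The smallest integer exceeding 62.778 is 63, and checking k=63: (71)/(78) = 0.9103 > 0.91.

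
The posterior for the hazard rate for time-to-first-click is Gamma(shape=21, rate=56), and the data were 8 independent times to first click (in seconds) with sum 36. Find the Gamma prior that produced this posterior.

For an exponential likelihood with a Gamma(α, β) prior on the rate, n observations with total T give posterior Gamma(α+n, β+T).
So α = 21 − 8 = 13 and β = 56 − 36 = 20.

Gamma(shape=13, rate=20)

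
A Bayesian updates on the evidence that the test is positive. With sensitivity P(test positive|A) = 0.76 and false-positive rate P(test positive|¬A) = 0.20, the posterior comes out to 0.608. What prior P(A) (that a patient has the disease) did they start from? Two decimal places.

P(A) = 0.29

In odds form, posterior odds = prior odds × likelihood ratio, so prior odds = posterior odds ÷ LR.
Posterior odds = 0.608/(1−0.608) = 1.5510. LR = 0.76/0.20 = 3.8000.
Prior odds = 1.5510/3.8000 = 0.4082, so P(A) = 0.4082/(1+0.4082) ≈ 0.29.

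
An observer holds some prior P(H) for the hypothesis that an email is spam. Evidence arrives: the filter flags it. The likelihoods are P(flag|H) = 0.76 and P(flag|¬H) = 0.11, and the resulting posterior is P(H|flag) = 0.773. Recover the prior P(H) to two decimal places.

In odds form, posterior odds = prior odds × likelihood ratio, so prior odds = posterior odds ÷ LR.
Posterior odds = 0.773/(1−0.773) = 3.4053. LR = 0.76/0.11 = 6.9091.
Prior odds = 3.4053/6.9091 = 0.4929, so P(H) = 0.4929/(1+0.4929) ≈ 0.33.

P(H) = 0.33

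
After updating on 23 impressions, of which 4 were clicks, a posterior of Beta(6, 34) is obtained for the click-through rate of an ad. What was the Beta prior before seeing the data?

Beta(2, 15)

Under Beta–binomial conjugacy the posterior parameters are (a+s, b+f).
So a = 6 − 4 = 2 and b = 34 − 19 = 15.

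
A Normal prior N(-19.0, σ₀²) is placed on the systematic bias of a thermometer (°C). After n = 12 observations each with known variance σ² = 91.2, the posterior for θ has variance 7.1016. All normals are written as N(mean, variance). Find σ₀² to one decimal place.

σ₀² = 108.3

Posterior precision equals prior precision plus data precision: 1/σ_n² = 1/σ₀² + n/σ².
So 1/σ₀² = 1/7.1016 − 12/91.2 = 0.140813 − 0.131579 = 0.009234.
Hence σ₀² = 1/0.009234 ≈ 108.3.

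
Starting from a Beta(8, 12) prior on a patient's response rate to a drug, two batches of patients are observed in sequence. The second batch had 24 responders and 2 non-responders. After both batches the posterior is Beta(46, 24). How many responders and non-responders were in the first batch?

Sequential conjugate updates are equivalent to a single update on the pooled data, so total successes = posterior α − prior α and total failures = posterior β − prior β.
Total across both batches: 46−8=38 responders, 24−12=12 non-responders.
Subtract the second batch: 38−24=14 responders and 12−2=10 non-responders.

14 responders and 10 non-responders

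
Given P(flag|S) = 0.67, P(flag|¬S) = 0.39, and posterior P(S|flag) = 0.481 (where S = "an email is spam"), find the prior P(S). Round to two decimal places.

In odds form, posterior odds = prior odds × likelihood ratio, so prior odds = posterior odds ÷ LR.
Posterior odds = 0.481/(1−0.481) = 0.9268. LR = 0.67/0.39 = 1.7179.
Prior odds = 0.9268/1.7179 = 0.5395, so P(S) = 0.5395/(1+0.5395) ≈ 0.35.

P(S) = 0.35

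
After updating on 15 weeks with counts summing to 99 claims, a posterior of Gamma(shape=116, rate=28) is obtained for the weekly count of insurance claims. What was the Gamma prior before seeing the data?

Gamma–Poisson conjugacy: posterior shape = α + Σxᵢ, posterior rate = β + n.
So α = 116 − 99 = 17 and β = 28 − 15 = 13.

Gamma(shape=17, rate=13)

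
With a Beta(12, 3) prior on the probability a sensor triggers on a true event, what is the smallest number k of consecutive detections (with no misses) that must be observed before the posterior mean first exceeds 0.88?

After k detections and 0 misses the posterior is Beta(12+k, 3), with mean (12+k)/(12+3+k).
Set (12+k)/(15+k) > 0.88 and solve: k > (0.88·15 − 12)/(1 − 0.88) = 10.000.
The smallest integer exceeding 10.000 is 11, and checking k=11: (23)/(26) = 0.8846 > 0.88.

k = 11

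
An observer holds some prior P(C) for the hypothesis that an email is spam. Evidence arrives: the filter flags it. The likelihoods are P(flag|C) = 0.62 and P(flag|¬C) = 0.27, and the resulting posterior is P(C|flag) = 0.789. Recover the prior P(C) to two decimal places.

P(C) = 0.62

Bayes' rule in odds form gives O(C|E) = O(C)·[P(E|C)/P(E|¬C)], hence O(C) = O(C|E)/LR.
Posterior odds = 0.789/(1−0.789) = 3.7393. LR = 0.62/0.27 = 2.2963.
Prior odds = 3.7393/2.2963 = 1.6284, so P(C) = 1.6284/(1+1.6284) ≈ 0.62.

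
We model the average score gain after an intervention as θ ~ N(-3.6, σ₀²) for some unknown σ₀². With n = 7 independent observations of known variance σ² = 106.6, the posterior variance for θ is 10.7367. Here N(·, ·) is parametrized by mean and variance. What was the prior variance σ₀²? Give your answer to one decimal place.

Posterior precision equals prior precision plus data precision: 1/σ_n² = 1/σ₀² + n/σ².
So 1/σ₀² = 1/10.7367 − 7/106.6 = 0.093138 − 0.065666 = 0.027472.
Hence σ₀² = 1/0.027472 ≈ 36.4.

σ₀² = 36.4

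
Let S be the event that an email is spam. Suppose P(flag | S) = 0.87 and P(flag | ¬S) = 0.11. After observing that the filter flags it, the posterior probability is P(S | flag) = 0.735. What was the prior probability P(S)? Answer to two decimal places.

P(S) = 0.26

In odds form, posterior odds = prior odds × likelihood ratio, so prior odds = posterior odds ÷ LR.
Posterior odds = 0.735/(1−0.735) = 2.7736. LR = 0.87/0.11 = 7.9091.
Prior odds = 2.7736/7.9091 = 0.3507, so P(S) = 0.3507/(1+0.3507) ≈ 0.26.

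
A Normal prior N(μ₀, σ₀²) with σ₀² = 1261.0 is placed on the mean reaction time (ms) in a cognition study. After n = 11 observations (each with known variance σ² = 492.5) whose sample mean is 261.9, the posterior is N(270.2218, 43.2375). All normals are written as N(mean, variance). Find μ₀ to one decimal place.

The posterior mean is a precision-weighted average: μ_n = (τ₀μ₀ + τ_data·x̄)/(τ₀+τ_data), with τ₀=1/σ₀² and τ_data=n/σ².
Here τ₀ = 1/1261.0 = 0.000793 and τ_data = 11/492.5 = 0.022335, so τ_n = 0.023128.
Rearranging for μ₀: μ₀ = (μ_n·τ_n − τ_data·x̄)/τ₀ = (270.2218·0.023128 − 0.022335·261.9) / 0.000793 = 0.400153/0.000793 ≈ 504.6.

μ₀ = 504.6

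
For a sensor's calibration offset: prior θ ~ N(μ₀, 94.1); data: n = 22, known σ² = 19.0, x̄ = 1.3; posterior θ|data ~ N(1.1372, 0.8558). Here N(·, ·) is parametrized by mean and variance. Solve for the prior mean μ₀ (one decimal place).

With known observation variance, the Normal–Normal posterior has precision τ_n = τ₀ + n/σ² and mean μ_n = (τ₀μ₀ + (n/σ²)x̄)/τ_n.
Here τ₀ = 1/94.1 = 0.010627 and τ_data = 22/19.0 = 1.157895, so τ_n = 1.168522.
Rearranging for μ₀: μ₀ = (μ_n·τ_n − τ_data·x̄)/τ₀ = (1.1372·1.168522 − 1.157895·1.3) / 0.010627 = -0.176420/0.010627 ≈ -16.6.

μ₀ = -16.6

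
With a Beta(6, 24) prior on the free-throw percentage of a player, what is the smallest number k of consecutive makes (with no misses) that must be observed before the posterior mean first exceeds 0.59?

After k makes and 0 misses the posterior is Beta(6+k, 24), with mean (6+k)/(6+24+k).
Set (6+k)/(30+k) > 0.59 and solve: k > (0.59·30 − 6)/(1 − 0.59) = 28.537.
The smallest integer exceeding 28.537 is 29.

k = 29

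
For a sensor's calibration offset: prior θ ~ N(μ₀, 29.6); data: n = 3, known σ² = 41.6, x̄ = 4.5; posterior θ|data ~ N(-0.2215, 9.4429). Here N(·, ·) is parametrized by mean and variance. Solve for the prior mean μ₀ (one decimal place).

μ₀ = -10.3

The posterior mean is a precision-weighted average: μ_n = (τ₀μ₀ + τ_data·x̄)/(τ₀+τ_data), with τ₀=1/σ₀² and τ_data=n/σ².
Here τ₀ = 1/29.6 = 0.033784 and τ_data = 3/41.6 = 0.072115, so τ_n = 0.105899.
Rearranging for μ₀: μ₀ = (μ_n·τ_n − τ_data·x̄)/τ₀ = (-0.2215·0.105899 − 0.072115·4.5) / 0.033784 = -0.347974/0.033784 ≈ -10.3.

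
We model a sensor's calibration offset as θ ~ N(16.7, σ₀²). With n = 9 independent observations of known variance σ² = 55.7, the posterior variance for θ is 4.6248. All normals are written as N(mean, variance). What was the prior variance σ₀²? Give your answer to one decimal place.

σ₀² = 18.3

Posterior precision equals prior precision plus data precision: 1/σ_n² = 1/σ₀² + n/σ².
So 1/σ₀² = 1/4.6248 − 9/55.7 = 0.216226 − 0.161580 = 0.054646.
Hence σ₀² = 1/0.054646 ≈ 18.3.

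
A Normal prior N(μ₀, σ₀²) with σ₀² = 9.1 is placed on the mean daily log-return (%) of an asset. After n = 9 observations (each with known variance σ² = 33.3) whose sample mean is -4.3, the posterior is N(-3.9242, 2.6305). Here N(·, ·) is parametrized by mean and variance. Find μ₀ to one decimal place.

μ₀ = -3.0

The posterior mean is a precision-weighted average: μ_n = (τ₀μ₀ + τ_data·x̄)/(τ₀+τ_data), with τ₀=1/σ₀² and τ_data=n/σ².
Here τ₀ = 1/9.1 = 0.109890 and τ_data = 9/33.3 = 0.270270, so τ_n = 0.380160.
Rearranging for μ₀: μ₀ = (μ_n·τ_n − τ_data·x̄)/τ₀ = (-3.9242·0.380160 − 0.270270·-4.3) / 0.109890 = -0.329663/0.109890 ≈ -3.0.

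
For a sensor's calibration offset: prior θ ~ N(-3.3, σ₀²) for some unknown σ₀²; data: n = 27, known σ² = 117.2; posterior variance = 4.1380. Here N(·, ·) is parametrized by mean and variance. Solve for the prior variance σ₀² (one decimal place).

Posterior precision equals prior precision plus data precision: 1/σ_n² = 1/σ₀² + n/σ².
So 1/σ₀² = 1/4.1380 − 27/117.2 = 0.241663 − 0.230375 = 0.011288.
Hence σ₀² = 1/0.011288 ≈ 88.6.

σ₀² = 88.6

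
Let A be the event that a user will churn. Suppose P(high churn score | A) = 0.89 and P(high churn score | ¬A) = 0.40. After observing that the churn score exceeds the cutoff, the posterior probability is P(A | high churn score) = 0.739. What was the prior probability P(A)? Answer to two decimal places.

In odds form, posterior odds = prior odds × likelihood ratio, so prior odds = posterior odds ÷ LR.
Posterior odds = 0.739/(1−0.739) = 2.8314. LR = 0.89/0.40 = 2.2250.
Prior odds = 2.8314/2.2250 = 1.2725, so P(A) = 1.2725/(1+1.2725) ≈ 0.56.

P(A) = 0.56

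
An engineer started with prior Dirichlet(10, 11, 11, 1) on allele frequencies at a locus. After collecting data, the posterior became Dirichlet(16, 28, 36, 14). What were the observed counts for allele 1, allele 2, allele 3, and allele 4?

For a Dirichlet(α) prior with multinomial counts c, the posterior is Dirichlet(α + c) componentwise.
Counts are posterior − prior componentwise: 16−10=6, 28−11=17, 36−11=25, 14−1=13.

counts (6, 17, 25, 13)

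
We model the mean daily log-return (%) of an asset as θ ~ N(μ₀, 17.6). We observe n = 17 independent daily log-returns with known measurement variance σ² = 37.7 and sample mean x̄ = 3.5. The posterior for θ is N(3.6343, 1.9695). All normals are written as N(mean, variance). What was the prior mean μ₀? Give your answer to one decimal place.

μ₀ = 4.7

With known observation variance, the Normal–Normal posterior has precision τ_n = τ₀ + n/σ² and mean μ_n = (τ₀μ₀ + (n/σ²)x̄)/τ_n.
Here τ₀ = 1/17.6 = 0.056818 and τ_data = 17/37.7 = 0.450928, so τ_n = 0.507746.
Rearranging for μ₀: μ₀ = (μ_n·τ_n − τ_data·x̄)/τ₀ = (3.6343·0.507746 − 0.450928·3.5) / 0.056818 = 0.267053/0.056818 ≈ 4.7.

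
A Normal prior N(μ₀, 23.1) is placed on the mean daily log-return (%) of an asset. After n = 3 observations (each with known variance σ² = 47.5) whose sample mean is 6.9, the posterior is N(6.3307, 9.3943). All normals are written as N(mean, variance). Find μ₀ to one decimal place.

With known observation variance, the Normal–Normal posterior has precision τ_n = τ₀ + n/σ² and mean μ_n = (τ₀μ₀ + (n/σ²)x̄)/τ_n.
Here τ₀ = 1/23.1 = 0.043290 and τ_data = 3/47.5 = 0.063158, so τ_n = 0.106448.
Rearranging for μ₀: μ₀ = (μ_n·τ_n − τ_data·x̄)/τ₀ = (6.3307·0.106448 − 0.063158·6.9) / 0.043290 = 0.238100/0.043290 ≈ 5.5.

μ₀ = 5.5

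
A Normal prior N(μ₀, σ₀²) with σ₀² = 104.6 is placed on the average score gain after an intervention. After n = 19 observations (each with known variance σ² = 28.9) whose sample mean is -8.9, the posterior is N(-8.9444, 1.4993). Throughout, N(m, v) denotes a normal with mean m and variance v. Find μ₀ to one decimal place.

The posterior mean is a precision-weighted average: μ_n = (τ₀μ₀ + τ_data·x̄)/(τ₀+τ_data), with τ₀=1/σ₀² and τ_data=n/σ².
Here τ₀ = 1/104.6 = 0.009560 and τ_data = 19/28.9 = 0.657439, so τ_n = 0.666999.
Rearranging for μ₀: μ₀ = (μ_n·τ_n − τ_data·x̄)/τ₀ = (-8.9444·0.666999 − 0.657439·-8.9) / 0.009560 = -0.114699/0.009560 ≈ -12.0.

μ₀ = -12.0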